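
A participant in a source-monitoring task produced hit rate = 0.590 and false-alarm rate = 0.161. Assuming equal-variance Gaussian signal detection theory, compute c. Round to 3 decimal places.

z(H) = z(0.590) = 0.2275
z(FA) = z(0.161) = -0.9904
c = −½·[z(H) + z(FA)] = −0.5 × (0.2275 + (-0.9904)) = 0.38145
c > 0: the participant has a conservative response bias.

c = 0.381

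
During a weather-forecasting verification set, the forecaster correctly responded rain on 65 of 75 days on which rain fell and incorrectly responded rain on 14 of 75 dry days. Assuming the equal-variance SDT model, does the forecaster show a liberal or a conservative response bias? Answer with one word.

z(H) = 1.111, z(FA) = -0.890
c = −½·(z(H) + z(FA)) = -0.1105
c < 0 → liberal criterion (biased toward responding “yes”).

liberal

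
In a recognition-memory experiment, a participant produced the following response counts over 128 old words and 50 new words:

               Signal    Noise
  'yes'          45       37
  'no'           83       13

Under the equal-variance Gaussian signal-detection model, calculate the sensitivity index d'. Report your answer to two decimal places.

H = 45/128 = 0.3516
FA = 37/50 = 0.7400
z(0.3516) = -0.381, z(0.7400) = 0.643
d' = z(H) − z(FA) = -0.381 − 0.643 = -1.024

d' = -1.02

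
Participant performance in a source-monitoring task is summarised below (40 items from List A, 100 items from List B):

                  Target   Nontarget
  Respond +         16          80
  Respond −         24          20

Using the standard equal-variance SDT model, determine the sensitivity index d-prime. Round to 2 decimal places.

H = 16/40 = 0.4000
FA = 80/100 = 0.8000
Φ⁻¹(H) = Φ⁻¹(0.4000) = -0.2533
Φ⁻¹(FA) = Φ⁻¹(0.8000) = 0.8416
d' = z(H) − z(FA) = -0.2533 − 0.8416 = -1.0949

d-prime = -1.09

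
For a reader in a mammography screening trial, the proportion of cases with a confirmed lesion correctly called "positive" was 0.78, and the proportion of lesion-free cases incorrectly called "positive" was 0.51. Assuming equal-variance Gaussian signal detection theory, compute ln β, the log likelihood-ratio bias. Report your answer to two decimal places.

z(H) = 0.772
z(FA) = 0.025
ln β = −½·[z(H)² − z(FA)²] = −0.5 × (0.596 − 0.001) = -0.2975

ln β = -0.30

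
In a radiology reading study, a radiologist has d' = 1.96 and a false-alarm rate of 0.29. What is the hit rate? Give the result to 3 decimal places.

z(false-alarm rate) = z(0.29) = -0.5534
z(H) = z(FA) + d' = -0.5534 + 1.96 = 1.4066
hit rate = Φ(1.4066) = 0.9202

hit rate = 0.920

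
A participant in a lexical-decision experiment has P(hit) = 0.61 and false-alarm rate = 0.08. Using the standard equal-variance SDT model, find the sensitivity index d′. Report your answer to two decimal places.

d′ = 1.68

Φ⁻¹(H) = Φ⁻¹(0.61) = 0.2793
Φ⁻¹(FA) = Φ⁻¹(0.08) = -1.4051
d' = z(H) − z(FA) = 0.2793 − (-1.4051) = 1.6844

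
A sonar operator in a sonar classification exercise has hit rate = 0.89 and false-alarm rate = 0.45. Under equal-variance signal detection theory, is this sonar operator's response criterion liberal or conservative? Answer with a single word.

z(H) = 1.227, z(FA) = -0.126
c = −½·(z(H) + z(FA)) = -0.5505
c < 0 → liberal criterion (biased toward responding “yes”).

liberal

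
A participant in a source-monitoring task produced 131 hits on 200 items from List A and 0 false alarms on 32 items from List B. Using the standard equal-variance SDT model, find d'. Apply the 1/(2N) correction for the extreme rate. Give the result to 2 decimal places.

The false-alarm rate is 0/32 = 0, so apply the 1/(2N) correction: FA → 1/(2·32) = 0.01562.
z(H) = z(0.65500) = 0.399
z(FA) = z(0.01562) = -2.154
d' = 0.399 − (-2.154) = 2.553

d' = 2.55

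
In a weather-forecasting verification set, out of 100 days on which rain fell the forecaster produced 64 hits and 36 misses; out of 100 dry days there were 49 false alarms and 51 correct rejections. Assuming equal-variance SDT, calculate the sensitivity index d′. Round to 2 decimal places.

d′ = 0.38

H = 64/100 = 0.6400
FA = 49/100 = 0.4900
Φ⁻¹(0.6400) = 0.358, Φ⁻¹(0.4900) = -0.025
d' = z(H) − z(FA) = 0.358 − (-0.025) = 0.383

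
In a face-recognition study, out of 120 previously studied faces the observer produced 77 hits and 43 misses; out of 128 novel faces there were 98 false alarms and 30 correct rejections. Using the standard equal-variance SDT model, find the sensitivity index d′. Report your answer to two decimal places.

H = 77/120 = 0.6417
FA = 98/128 = 0.7656
z(0.6417) = 0.363, z(0.7656) = 0.724
d' = z(H) − z(FA) = 0.363 − 0.724 = -0.361

d′ = -0.36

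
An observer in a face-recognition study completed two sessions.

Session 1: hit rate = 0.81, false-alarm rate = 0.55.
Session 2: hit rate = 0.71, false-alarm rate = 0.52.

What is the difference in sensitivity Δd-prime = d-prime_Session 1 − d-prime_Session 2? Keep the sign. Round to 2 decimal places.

Session 1: z(0.81) = 0.878, z(0.55) = 0.126, d' = 0.752
Session 2: z(0.71) = 0.553, z(0.52) = 0.050, d' = 0.503
Δd' = d'_Session 1 − d'_Session 2 = 0.752 − 0.503 = 0.249
Session 1 has the higher sensitivity.

Δd-prime = 0.25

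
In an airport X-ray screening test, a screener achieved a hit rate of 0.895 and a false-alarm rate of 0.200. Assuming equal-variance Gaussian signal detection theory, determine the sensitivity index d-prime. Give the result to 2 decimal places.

d-prime = 2.10

z(H) = z(0.895) = 1.254
z(FA) = z(0.200) = -0.842
d' = z(H) − z(FA) = 1.254 − (-0.842) = 2.096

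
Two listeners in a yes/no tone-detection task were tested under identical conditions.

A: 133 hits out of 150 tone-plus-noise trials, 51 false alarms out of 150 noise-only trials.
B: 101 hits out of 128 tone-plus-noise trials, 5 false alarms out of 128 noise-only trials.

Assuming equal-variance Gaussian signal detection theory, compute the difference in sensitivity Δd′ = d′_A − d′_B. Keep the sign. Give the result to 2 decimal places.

Δd′ = -0.94

A: z(0.8867) = 1.209, z(0.3400) = -0.412, d' = 1.621
B: z(0.7891) = 0.803, z(0.0391) = -1.761, d' = 2.564
Δd' = d'_A − d'_B = 1.621 − 2.564 = -0.943
B has the higher sensitivity.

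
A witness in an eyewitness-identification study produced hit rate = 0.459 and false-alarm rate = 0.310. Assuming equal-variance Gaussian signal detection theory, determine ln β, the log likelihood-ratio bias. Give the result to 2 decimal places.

z(0.459) = -0.103, z(0.310) = -0.496
ln β = −½·[z(H)² − z(FA)²] = −0.5 × (0.011 − 0.246) = 0.1175

ln β = 0.12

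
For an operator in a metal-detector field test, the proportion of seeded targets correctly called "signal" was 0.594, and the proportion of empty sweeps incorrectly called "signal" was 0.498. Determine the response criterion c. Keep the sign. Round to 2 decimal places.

z(H) = 0.2378
z(FA) = -0.0050
c = −½·[z(H) + z(FA)] = −0.5 × (0.2378 + (-0.0050)) = -0.1164

c = -0.12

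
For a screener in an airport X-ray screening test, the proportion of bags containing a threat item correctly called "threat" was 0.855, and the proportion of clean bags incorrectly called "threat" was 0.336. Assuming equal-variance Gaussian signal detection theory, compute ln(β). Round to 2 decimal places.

ln β = -0.47

Φ⁻¹(H) = 1.058
Φ⁻¹(FA) = -0.423
ln β = −½·[z(H)² − z(FA)²] = −0.5 × (1.119 − 0.179) = -0.470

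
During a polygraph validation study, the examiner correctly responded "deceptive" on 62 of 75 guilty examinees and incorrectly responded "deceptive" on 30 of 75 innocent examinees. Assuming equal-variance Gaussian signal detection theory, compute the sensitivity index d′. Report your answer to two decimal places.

H = 62/75 = 0.8267
FA = 30/75 = 0.4000
z(H) = z(0.8267) = 0.9412
z(FA) = z(0.4000) = -0.2533
d' = z(H) − z(FA) = 0.9412 − (-0.2533) = 1.1945

d′ = 1.19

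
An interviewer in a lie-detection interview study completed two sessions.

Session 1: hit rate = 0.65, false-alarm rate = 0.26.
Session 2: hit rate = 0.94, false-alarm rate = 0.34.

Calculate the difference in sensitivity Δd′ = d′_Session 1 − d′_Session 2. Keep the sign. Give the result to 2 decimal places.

Δd′ = -0.94

Session 1: z(0.65) = 0.385, z(0.26) = -0.643, d' = 1.028
Session 2: z(0.94) = 1.555, z(0.34) = -0.412, d' = 1.967
Δd' = d'_Session 1 − d'_Session 2 = 1.028 − 1.967 = -0.939
Session 2 has the higher sensitivity.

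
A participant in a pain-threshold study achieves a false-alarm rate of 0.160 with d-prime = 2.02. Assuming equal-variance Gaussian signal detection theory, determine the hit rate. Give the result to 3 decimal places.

z(false-alarm rate) = z(0.160) = -0.9945
z(H) = z(FA) + d' = -0.9945 + 2.02 = 1.0255
hit rate = Φ(1.0255) = 0.8474

hit rate = 0.847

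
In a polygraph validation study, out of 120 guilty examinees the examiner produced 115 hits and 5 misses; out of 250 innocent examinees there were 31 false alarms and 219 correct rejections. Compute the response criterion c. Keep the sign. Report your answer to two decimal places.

H = 115/120 = 0.9583
FA = 31/250 = 0.1240
z(H) = 1.7313
z(FA) = -1.1552
c = −½·[z(H) + z(FA)] = −0.5 × (1.7313 + (-1.1552)) = -0.28805

c = -0.29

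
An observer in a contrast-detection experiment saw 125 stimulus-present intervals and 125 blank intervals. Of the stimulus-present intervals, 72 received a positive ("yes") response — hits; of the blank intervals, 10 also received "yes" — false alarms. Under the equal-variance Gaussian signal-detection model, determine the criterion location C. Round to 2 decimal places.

C = 0.61

H = 72/125 = 0.5760
FA = 10/125 = 0.0800
Φ⁻¹(H) = Φ⁻¹(0.5760) = 0.192
Φ⁻¹(FA) = Φ⁻¹(0.0800) = -1.405
c = −½·[z(H) + z(FA)] = −0.5 × (0.192 + (-1.405)) = 0.6065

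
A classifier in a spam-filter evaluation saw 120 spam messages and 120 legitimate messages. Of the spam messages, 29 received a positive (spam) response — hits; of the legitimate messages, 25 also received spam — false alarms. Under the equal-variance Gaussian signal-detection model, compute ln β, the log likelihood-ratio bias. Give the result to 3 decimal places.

H = 29/120 = 0.2417
FA = 25/120 = 0.2083
z(0.2417) = -0.7008, z(0.2083) = -0.8123
ln β = −½·[z(H)² − z(FA)²] = −0.5 × (0.4911 − 0.6598) = 0.08435

ln β = 0.084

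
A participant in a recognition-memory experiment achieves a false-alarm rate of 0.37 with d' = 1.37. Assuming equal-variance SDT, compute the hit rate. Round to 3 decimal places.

z(false-alarm rate) = z(0.37) = -0.3319
z(H) = z(FA) + d' = -0.3319 + 1.37 = 1.0381
hit rate = Φ(1.0381) = 0.8504

hit rate = 0.850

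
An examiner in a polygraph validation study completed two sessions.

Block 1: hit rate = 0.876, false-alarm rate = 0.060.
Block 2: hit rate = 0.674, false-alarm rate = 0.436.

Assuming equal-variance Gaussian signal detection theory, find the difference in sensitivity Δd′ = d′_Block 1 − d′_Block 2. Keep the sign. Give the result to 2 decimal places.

Block 1: z(0.876) = 1.155, z(0.060) = -1.555, d' = 2.710
Block 2: z(0.674) = 0.451, z(0.436) = -0.161, d' = 0.612
Δd' = d'_Block 1 − d'_Block 2 = 2.710 − 0.612 = 2.098
Block 1 has the higher sensitivity.

Δd′ = 2.10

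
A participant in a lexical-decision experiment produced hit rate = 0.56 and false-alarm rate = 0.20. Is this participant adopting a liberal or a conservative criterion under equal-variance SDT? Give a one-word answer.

z(H) = 0.151, z(FA) = -0.842
c = −½·(z(H) + z(FA)) = 0.3455
c > 0 → conservative criterion (biased toward responding “no”).

conservative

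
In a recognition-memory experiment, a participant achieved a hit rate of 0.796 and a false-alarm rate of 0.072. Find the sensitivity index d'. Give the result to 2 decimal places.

Φ⁻¹(H) = Φ⁻¹(0.796) = 0.827
Φ⁻¹(FA) = Φ⁻¹(0.072) = -1.461
d' = z(H) − z(FA) = 0.827 − (-1.461) = 2.288

d' = 2.29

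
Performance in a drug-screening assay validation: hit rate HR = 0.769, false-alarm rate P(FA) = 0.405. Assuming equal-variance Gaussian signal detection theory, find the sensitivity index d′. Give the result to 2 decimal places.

d′ = 0.98

Φ⁻¹(H) = 0.7356
Φ⁻¹(FA) = -0.2404
d' = z(H) − z(FA) = 0.7356 − (-0.2404) = 0.9760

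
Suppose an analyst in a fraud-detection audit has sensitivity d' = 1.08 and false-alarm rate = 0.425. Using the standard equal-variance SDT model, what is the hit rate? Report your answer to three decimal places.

z(false-alarm rate) = z(0.425) = -0.1891
z(H) = z(FA) + d' = -0.1891 + 1.08 = 0.8909
hit rate = Φ(0.8909) = 0.8135

hit rate = 0.814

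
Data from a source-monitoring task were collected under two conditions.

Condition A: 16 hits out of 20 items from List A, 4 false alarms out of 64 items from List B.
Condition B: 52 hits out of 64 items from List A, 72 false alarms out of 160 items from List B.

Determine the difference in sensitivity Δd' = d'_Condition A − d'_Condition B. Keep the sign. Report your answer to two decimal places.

Condition A: z(0.8000) = 0.842, z(0.0625) = -1.534, d' = 2.376
Condition B: z(0.8125) = 0.887, z(0.4500) = -0.126, d' = 1.013
Δd' = d'_Condition A − d'_Condition B = 2.376 − 1.013 = 1.363
Condition A has the higher sensitivity.

Δd' = 1.36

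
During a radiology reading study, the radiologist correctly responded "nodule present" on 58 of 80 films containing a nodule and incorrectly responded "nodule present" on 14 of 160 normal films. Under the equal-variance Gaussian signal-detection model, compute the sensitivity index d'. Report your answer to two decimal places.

d' = 1.95

H = 58/80 = 0.7250
FA = 14/160 = 0.0875
Φ⁻¹(H) = Φ⁻¹(0.7250) = 0.5978
Φ⁻¹(FA) = Φ⁻¹(0.0875) = -1.3563
d' = z(H) − z(FA) = 0.5978 − (-1.3563) = 1.9541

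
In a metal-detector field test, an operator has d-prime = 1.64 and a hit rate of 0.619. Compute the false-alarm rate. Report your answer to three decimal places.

false-alarm rate = 0.091

z(hit rate) = z(0.619) = 0.3029
z(FA) = z(H) − d' = 0.3029 − 1.64 = -1.3371
false-alarm rate = Φ(-1.3371) = 0.0906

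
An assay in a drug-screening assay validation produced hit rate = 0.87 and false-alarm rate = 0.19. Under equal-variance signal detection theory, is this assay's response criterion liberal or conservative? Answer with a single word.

z(H) = 1.126, z(FA) = -0.878
c = −½·(z(H) + z(FA)) = -0.124
c < 0 → liberal criterion (biased toward responding “yes”).

liberal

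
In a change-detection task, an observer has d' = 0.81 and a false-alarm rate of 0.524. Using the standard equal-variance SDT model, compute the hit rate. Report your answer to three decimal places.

hit rate = 0.808

z(false-alarm rate) = z(0.524) = 0.0602
z(H) = z(FA) + d' = 0.0602 + 0.81 = 0.8702
hit rate = Φ(0.8702) = 0.8079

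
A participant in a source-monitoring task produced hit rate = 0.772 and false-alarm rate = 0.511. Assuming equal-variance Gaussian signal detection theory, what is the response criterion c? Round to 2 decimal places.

Φ⁻¹(H) = Φ⁻¹(0.772) = 0.7454
Φ⁻¹(FA) = Φ⁻¹(0.511) = 0.0276
c = −½·[z(H) + z(FA)] = −0.5 × (0.7454 + 0.0276) = -0.3865
c < 0: the participant has a liberal response bias.

c = -0.39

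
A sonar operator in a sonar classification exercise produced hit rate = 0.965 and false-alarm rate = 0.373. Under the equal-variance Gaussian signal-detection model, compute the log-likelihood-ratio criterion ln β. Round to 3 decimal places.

z(H) = 1.8119
z(FA) = -0.3239
ln β = −½·[z(H)² − z(FA)²] = −0.5 × (3.2830 − 0.1049) = -1.58905

ln β = -1.589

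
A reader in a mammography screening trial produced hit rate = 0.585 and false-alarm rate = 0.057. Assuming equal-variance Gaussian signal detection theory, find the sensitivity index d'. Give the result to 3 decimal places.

d' = 1.795

Φ⁻¹(H) = Φ⁻¹(0.585) = 0.2147
Φ⁻¹(FA) = Φ⁻¹(0.057) = -1.5805
d' = z(H) − z(FA) = 0.2147 − (-1.5805) = 1.7952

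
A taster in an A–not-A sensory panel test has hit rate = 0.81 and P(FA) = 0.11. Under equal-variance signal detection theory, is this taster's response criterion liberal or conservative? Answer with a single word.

z(H) = 0.878, z(FA) = -1.227
c = −½·(z(H) + z(FA)) = 0.1745
c > 0 → conservative criterion (biased toward responding “no”).

conservative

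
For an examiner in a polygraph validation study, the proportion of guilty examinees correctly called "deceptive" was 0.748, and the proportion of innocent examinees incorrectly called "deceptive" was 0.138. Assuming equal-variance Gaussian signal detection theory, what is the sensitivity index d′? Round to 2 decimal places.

z(H) = z(0.748) = 0.668
z(FA) = z(0.138) = -1.089
d' = z(H) − z(FA) = 0.668 − (-1.089) = 1.757

d′ = 1.76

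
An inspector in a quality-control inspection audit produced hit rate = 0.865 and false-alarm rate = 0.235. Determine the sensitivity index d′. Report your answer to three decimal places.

d′ = 1.826

z(H) = 1.1031
z(FA) = -0.7225
d' = z(H) − z(FA) = 1.1031 − (-0.7225) = 1.8256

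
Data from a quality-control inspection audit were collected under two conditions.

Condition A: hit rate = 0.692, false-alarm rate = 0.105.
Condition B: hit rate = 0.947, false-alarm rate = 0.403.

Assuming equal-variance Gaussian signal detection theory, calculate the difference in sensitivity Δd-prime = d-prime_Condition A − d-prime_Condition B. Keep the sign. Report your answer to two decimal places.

Condition A: z(0.692) = 0.502, z(0.105) = -1.254, d' = 1.756
Condition B: z(0.947) = 1.616, z(0.403) = -0.246, d' = 1.862
Δd' = d'_Condition A − d'_Condition B = 1.756 − 1.862 = -0.106
Condition B has the higher sensitivity.

Δd-prime = -0.11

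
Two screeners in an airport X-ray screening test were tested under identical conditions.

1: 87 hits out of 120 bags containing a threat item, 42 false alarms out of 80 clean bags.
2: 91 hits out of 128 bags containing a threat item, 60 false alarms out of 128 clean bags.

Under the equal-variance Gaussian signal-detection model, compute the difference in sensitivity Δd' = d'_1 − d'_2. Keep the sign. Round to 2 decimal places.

Δd' = -0.10

1: z(0.7250) = 0.598, z(0.5250) = 0.063, d' = 0.535
2: z(0.7109) = 0.556, z(0.4688) = -0.078, d' = 0.634
Δd' = d'_1 − d'_2 = 0.535 − 0.634 = -0.099
2 has the higher sensitivity.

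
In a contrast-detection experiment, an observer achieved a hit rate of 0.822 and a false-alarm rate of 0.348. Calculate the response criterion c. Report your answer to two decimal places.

c = -0.27

z(H) = 0.923
z(FA) = -0.391
c = −½·[z(H) + z(FA)] = −0.5 × (0.923 + (-0.391)) = -0.266
c < 0: the observer has a liberal response bias.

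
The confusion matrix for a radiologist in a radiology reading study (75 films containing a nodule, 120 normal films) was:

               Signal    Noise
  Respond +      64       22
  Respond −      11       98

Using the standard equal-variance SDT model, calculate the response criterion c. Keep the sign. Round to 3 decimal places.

c = -0.074

H = 64/75 = 0.8533
FA = 22/120 = 0.1833
z(0.8533) = 1.0507, z(0.1833) = -0.9029
c = −½·[z(H) + z(FA)] = −0.5 × (1.0507 + (-0.9029)) = -0.0739
c < 0: the radiologist has a liberal response bias.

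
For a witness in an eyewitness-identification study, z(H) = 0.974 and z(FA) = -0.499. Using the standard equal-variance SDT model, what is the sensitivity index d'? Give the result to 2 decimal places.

d' = z(H) − z(FA) = 0.974 − (-0.499) = 1.473

d' = 1.47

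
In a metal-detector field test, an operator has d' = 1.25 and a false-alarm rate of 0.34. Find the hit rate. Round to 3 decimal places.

z(false-alarm rate) = z(0.34) = -0.4125
z(H) = z(FA) + d' = -0.4125 + 1.25 = 0.8375
hit rate = Φ(0.8375) = 0.7988

hit rate = 0.799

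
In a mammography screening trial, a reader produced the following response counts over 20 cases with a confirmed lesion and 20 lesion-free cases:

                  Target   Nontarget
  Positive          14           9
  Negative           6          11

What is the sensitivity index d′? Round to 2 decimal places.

H = 14/20 = 0.7000
FA = 9/20 = 0.4500
z(0.7000) = 0.5244, z(0.4500) = -0.1257
d' = z(H) − z(FA) = 0.5244 − (-0.1257) = 0.6501

d′ = 0.65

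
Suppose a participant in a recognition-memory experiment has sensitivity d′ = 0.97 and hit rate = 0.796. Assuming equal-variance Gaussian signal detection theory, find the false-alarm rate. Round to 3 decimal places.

false-alarm rate = 0.443

z(hit rate) = z(0.796) = 0.8274
z(FA) = z(H) − d' = 0.8274 − 0.97 = -0.1426
false-alarm rate = Φ(-0.1426) = 0.4433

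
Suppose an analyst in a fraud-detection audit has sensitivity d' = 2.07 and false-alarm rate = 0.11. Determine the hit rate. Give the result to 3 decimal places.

hit rate = 0.801

z(false-alarm rate) = z(0.11) = -1.2265
z(H) = z(FA) + d' = -1.2265 + 2.07 = 0.8435
hit rate = Φ(0.8435) = 0.8005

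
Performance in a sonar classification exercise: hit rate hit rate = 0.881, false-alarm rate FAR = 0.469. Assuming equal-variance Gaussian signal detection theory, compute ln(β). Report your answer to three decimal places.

z(H) = z(0.881) = 1.1800
z(FA) = z(0.469) = -0.0778
ln β = −½·[z(H)² − z(FA)²] = −0.5 × (1.3924 − 0.0061) = -0.69315

ln β = -0.693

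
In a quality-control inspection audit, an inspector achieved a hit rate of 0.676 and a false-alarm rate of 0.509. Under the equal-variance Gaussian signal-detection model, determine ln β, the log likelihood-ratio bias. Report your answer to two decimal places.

ln β = -0.10

z(0.676) = 0.457, z(0.509) = 0.023
ln β = −½·[z(H)² − z(FA)²] = −0.5 × (0.209 − 0.001) = -0.104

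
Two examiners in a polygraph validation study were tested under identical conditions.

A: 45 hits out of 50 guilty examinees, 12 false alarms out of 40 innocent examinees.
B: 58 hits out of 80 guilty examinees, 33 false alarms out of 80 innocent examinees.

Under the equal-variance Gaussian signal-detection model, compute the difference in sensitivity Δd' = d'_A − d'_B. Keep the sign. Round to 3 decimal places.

Δd' = 0.987

A: z(0.9000) = 1.2816, z(0.3000) = -0.5244, d' = 1.8060
B: z(0.7250) = 0.5978, z(0.4125) = -0.2211, d' = 0.8189
Δd' = d'_A − d'_B = 1.8060 − 0.8189 = 0.9871
A has the higher sensitivity.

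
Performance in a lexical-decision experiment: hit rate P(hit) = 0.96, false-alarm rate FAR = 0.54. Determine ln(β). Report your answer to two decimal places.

ln β = -1.53

z(H) = z(0.96) = 1.751
z(FA) = z(0.54) = 0.100
ln β = −½·[z(H)² − z(FA)²] = −0.5 × (3.066 − 0.010) = -1.528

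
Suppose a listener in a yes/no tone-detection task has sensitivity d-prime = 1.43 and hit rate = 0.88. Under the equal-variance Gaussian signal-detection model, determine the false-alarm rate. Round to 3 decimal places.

z(hit rate) = z(0.88) = 1.1750
z(FA) = z(H) − d' = 1.1750 − 1.43 = -0.2550
false-alarm rate = Φ(-0.2550) = 0.3994

false-alarm rate = 0.399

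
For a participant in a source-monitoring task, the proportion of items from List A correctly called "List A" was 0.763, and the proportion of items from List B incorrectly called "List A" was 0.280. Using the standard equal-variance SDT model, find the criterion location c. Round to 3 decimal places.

c = -0.067

Φ⁻¹(0.763) = 0.7160, Φ⁻¹(0.280) = -0.5828
c = −½·[z(H) + z(FA)] = −0.5 × (0.7160 + (-0.5828)) = -0.0666
c < 0: the participant has a liberal response bias.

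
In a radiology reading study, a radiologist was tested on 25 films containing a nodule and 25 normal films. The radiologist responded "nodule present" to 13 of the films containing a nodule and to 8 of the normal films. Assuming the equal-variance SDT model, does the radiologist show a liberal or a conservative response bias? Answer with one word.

conservative

z(H) = 0.050, z(FA) = -0.468
c = −½·(z(H) + z(FA)) = 0.209
c > 0 → conservative criterion (biased toward responding “no”).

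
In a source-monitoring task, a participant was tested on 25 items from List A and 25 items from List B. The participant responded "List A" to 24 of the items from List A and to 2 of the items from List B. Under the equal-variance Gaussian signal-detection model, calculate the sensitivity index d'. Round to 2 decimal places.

d' = 3.16

H = 24/25 = 0.9600
FA = 2/25 = 0.0800
z(H) = 1.7507
z(FA) = -1.4051
d' = z(H) − z(FA) = 1.7507 − (-1.4051) = 3.1558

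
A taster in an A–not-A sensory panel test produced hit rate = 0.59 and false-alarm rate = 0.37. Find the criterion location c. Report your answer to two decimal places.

c = 0.05

z(H) = 0.2275
z(FA) = -0.3319
c = −½·[z(H) + z(FA)] = −0.5 × (0.2275 + (-0.3319)) = 0.0522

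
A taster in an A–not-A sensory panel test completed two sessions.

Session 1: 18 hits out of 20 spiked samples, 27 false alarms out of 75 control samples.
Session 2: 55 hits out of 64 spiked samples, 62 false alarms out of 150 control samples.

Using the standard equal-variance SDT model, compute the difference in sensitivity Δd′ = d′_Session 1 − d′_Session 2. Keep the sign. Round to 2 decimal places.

Session 1: z(0.9000) = 1.282, z(0.3600) = -0.358, d' = 1.640
Session 2: z(0.8594) = 1.078, z(0.4133) = -0.219, d' = 1.297
Δd' = d'_Session 1 − d'_Session 2 = 1.640 − 1.297 = 0.343
Session 1 has the higher sensitivity.

Δd′ = 0.34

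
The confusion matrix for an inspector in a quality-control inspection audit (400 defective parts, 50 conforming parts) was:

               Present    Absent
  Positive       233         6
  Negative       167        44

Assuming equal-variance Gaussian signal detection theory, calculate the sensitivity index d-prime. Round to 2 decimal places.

H = 233/400 = 0.5825
FA = 6/50 = 0.1200
z(H) = z(0.5825) = 0.208
z(FA) = z(0.1200) = -1.175
d' = z(H) − z(FA) = 0.208 − (-1.175) = 1.383

d-prime = 1.38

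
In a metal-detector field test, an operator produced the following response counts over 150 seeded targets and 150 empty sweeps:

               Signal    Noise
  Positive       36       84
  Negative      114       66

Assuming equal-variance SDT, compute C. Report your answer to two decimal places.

C = 0.28

H = 36/150 = 0.2400
FA = 84/150 = 0.5600
z(0.2400) = -0.7063, z(0.5600) = 0.1510
c = −½·[z(H) + z(FA)] = −0.5 × (-0.7063 + 0.1510) = 0.27765
c > 0: the operator has a conservative response bias.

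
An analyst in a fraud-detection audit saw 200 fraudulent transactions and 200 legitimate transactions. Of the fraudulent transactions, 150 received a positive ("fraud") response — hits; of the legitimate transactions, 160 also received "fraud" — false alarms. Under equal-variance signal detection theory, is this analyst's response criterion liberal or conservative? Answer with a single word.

z(H) = 0.674, z(FA) = 0.842
c = −½·(z(H) + z(FA)) = -0.758
c < 0 → liberal criterion (biased toward responding “yes”).

liberal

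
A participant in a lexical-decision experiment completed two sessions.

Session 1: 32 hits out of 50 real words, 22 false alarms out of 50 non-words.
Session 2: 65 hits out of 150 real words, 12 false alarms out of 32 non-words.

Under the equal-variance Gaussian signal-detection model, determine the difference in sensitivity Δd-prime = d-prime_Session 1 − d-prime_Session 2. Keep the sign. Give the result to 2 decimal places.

Session 1: z(0.6400) = 0.358, z(0.4400) = -0.151, d' = 0.509
Session 2: z(0.4333) = -0.168, z(0.3750) = -0.319, d' = 0.151
Δd' = d'_Session 1 − d'_Session 2 = 0.509 − 0.151 = 0.358
Session 1 has the higher sensitivity.

Δd-prime = 0.36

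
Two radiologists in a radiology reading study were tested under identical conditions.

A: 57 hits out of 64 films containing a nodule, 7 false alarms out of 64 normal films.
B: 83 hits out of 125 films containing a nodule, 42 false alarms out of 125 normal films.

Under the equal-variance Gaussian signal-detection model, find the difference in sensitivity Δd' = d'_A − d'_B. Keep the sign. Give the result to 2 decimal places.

A: z(0.8906) = 1.230, z(0.1094) = -1.230, d' = 2.460
B: z(0.6640) = 0.423, z(0.3360) = -0.423, d' = 0.846
Δd' = d'_A − d'_B = 2.460 − 0.846 = 1.614
A has the higher sensitivity.

Δd' = 1.61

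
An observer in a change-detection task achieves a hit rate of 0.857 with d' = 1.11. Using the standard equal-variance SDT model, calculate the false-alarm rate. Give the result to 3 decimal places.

false-alarm rate = 0.483

z(hit rate) = z(0.857) = 1.0669
z(FA) = z(H) − d' = 1.0669 − 1.11 = -0.0431
false-alarm rate = Φ(-0.0431) = 0.4828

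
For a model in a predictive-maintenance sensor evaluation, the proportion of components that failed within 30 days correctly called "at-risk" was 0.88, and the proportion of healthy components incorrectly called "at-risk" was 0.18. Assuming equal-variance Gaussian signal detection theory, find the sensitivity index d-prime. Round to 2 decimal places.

d-prime = 2.09

z(H) = z(0.88) = 1.175
z(FA) = z(0.18) = -0.915
d' = z(H) − z(FA) = 1.175 − (-0.915) = 2.090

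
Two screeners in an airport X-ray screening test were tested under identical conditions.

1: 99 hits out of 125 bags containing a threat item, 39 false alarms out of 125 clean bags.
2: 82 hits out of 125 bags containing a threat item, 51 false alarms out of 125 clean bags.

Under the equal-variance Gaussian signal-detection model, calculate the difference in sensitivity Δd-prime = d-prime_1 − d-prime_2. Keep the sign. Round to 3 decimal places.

Δd-prime = 0.669

1: z(0.7920) = 0.8134, z(0.3120) = -0.4902, d' = 1.3036
2: z(0.6560) = 0.4016, z(0.4080) = -0.2327, d' = 0.6343
Δd' = d'_1 − d'_2 = 1.3036 − 0.6343 = 0.6693
1 has the higher sensitivity.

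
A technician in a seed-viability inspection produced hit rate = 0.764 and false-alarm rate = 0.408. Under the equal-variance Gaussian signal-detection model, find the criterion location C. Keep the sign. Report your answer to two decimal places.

C = -0.24

z(H) = 0.7192
z(FA) = -0.2327
c = −½·[z(H) + z(FA)] = −0.5 × (0.7192 + (-0.2327)) = -0.24325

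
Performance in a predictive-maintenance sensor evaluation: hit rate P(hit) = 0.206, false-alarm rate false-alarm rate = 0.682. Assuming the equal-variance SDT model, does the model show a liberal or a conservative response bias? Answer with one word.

z(H) = -0.820, z(FA) = 0.473
c = −½·(z(H) + z(FA)) = 0.1735
c > 0 → conservative criterion (biased toward responding “no”).

conservative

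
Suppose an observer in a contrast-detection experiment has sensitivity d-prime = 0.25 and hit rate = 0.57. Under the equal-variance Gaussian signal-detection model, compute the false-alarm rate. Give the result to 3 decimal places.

false-alarm rate = 0.471

z(hit rate) = z(0.57) = 0.1764
z(FA) = z(H) − d' = 0.1764 − 0.25 = -0.0736
false-alarm rate = Φ(-0.0736) = 0.4707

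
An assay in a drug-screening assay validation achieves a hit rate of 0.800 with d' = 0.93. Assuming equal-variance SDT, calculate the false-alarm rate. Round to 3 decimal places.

z(hit rate) = z(0.800) = 0.8416
z(FA) = z(H) − d' = 0.8416 − 0.93 = -0.0884
false-alarm rate = Φ(-0.0884) = 0.4648

false-alarm rate = 0.465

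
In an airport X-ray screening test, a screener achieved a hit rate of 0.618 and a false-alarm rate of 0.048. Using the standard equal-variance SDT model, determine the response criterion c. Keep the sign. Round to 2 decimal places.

c = 0.68

Φ⁻¹(H) = 0.300
Φ⁻¹(FA) = -1.665
c = −½·[z(H) + z(FA)] = −0.5 × (0.300 + (-1.665)) = 0.6825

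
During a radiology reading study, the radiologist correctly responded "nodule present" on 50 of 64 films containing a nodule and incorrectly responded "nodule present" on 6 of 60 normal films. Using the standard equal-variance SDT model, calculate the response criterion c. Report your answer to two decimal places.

H = 50/64 = 0.7812
FA = 6/60 = 0.1000
Φ⁻¹(H) = Φ⁻¹(0.7812) = 0.776
Φ⁻¹(FA) = Φ⁻¹(0.1000) = -1.282
c = −½·[z(H) + z(FA)] = −0.5 × (0.776 + (-1.282)) = 0.253
c > 0: the radiologist has a conservative response bias.

c = 0.25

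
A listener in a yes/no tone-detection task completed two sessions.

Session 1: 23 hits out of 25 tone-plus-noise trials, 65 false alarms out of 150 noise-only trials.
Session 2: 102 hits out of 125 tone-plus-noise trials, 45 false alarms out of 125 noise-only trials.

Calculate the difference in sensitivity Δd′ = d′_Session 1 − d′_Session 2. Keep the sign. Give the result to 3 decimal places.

Session 1: z(0.9200) = 1.4051, z(0.4333) = -0.1680, d' = 1.5731
Session 2: z(0.8160) = 0.9002, z(0.3600) = -0.3585, d' = 1.2587
Δd' = d'_Session 1 − d'_Session 2 = 1.5731 − 1.2587 = 0.3144
Session 1 has the higher sensitivity.

Δd′ = 0.314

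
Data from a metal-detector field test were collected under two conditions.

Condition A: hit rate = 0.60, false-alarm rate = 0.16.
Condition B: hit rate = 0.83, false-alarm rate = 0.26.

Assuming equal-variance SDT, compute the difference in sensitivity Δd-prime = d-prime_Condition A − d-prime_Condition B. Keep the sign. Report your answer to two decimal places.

Condition A: z(0.60) = 0.253, z(0.16) = -0.994, d' = 1.247
Condition B: z(0.83) = 0.954, z(0.26) = -0.643, d' = 1.597
Δd' = d'_Condition A − d'_Condition B = 1.247 − 1.597 = -0.350
Condition B has the higher sensitivity.

Δd-prime = -0.35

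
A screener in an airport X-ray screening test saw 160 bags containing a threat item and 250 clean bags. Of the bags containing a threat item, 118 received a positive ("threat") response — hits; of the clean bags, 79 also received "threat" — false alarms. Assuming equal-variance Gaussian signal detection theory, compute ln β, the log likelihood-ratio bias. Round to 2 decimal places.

H = 118/160 = 0.7375
FA = 79/250 = 0.3160
Φ⁻¹(H) = 0.636
Φ⁻¹(FA) = -0.479
ln β = −½·[z(H)² − z(FA)²] = −0.5 × (0.404 − 0.229) = -0.0875

ln β = -0.09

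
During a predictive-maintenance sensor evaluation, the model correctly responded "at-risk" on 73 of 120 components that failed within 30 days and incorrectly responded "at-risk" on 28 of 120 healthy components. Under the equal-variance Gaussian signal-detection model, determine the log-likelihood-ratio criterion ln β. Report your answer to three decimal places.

H = 73/120 = 0.6083
FA = 28/120 = 0.2333
Φ⁻¹(H) = 0.2749
Φ⁻¹(FA) = -0.7280
ln β = −½·[z(H)² − z(FA)²] = −0.5 × (0.0756 − 0.5300) = 0.2272

ln β = 0.227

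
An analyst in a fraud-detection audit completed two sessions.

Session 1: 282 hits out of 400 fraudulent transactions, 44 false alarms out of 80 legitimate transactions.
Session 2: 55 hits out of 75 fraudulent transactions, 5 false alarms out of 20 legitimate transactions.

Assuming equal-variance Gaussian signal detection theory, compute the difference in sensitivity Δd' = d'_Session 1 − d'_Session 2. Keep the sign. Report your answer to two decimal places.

Session 1: z(0.7050) = 0.539, z(0.5500) = 0.126, d' = 0.413
Session 2: z(0.7333) = 0.623, z(0.2500) = -0.674, d' = 1.297
Δd' = d'_Session 1 − d'_Session 2 = 0.413 − 1.297 = -0.884
Session 2 has the higher sensitivity.

Δd' = -0.88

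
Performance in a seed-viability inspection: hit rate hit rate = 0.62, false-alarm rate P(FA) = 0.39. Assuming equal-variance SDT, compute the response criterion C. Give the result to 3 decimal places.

C = -0.013

z(H) = z(0.62) = 0.3055
z(FA) = z(0.39) = -0.2793
c = −½·[z(H) + z(FA)] = −0.5 × (0.3055 + (-0.2793)) = -0.0131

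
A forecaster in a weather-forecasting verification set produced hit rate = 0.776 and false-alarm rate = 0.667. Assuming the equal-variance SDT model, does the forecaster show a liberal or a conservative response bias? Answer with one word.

liberal

z(H) = 0.759, z(FA) = 0.432
c = −½·(z(H) + z(FA)) = -0.5955
c < 0 → liberal criterion (biased toward responding “yes”).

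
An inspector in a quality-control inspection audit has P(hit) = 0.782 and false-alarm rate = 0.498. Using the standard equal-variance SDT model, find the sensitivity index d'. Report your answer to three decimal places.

d' = 0.784

Φ⁻¹(H) = Φ⁻¹(0.782) = 0.7790
Φ⁻¹(FA) = Φ⁻¹(0.498) = -0.0050
d' = z(H) − z(FA) = 0.7790 − (-0.0050) = 0.7840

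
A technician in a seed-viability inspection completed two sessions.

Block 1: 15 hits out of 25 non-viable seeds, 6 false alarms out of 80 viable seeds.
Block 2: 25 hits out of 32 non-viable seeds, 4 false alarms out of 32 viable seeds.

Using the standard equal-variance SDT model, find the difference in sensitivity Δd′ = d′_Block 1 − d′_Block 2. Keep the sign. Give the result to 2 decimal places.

Block 1: z(0.6000) = 0.253, z(0.0750) = -1.440, d' = 1.693
Block 2: z(0.7812) = 0.776, z(0.1250) = -1.150, d' = 1.926
Δd' = d'_Block 1 − d'_Block 2 = 1.693 − 1.926 = -0.233
Block 2 has the higher sensitivity.

Δd′ = -0.23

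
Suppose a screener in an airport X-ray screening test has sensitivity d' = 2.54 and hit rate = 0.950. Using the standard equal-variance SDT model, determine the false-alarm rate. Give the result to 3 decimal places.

false-alarm rate = 0.185

z(hit rate) = z(0.950) = 1.6449
z(FA) = z(H) − d' = 1.6449 − 2.54 = -0.8951
false-alarm rate = Φ(-0.8951) = 0.1854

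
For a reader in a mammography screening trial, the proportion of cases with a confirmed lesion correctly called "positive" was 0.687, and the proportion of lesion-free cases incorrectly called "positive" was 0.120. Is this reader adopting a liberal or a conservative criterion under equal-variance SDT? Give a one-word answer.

conservative

z(H) = 0.487, z(FA) = -1.175
c = −½·(z(H) + z(FA)) = 0.344
c > 0 → conservative criterion (biased toward responding “no”).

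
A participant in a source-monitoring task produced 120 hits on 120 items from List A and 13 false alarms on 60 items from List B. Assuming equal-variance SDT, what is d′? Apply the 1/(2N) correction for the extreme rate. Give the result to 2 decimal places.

d′ = 3.42

The hit rate is 120/120 = 1, so apply the 1/(2N) correction: H → 1 − 1/(2·120) = 0.99583.
z(H) = z(0.99583) = 2.638
z(FA) = z(0.21667) = -0.783
d' = 2.638 − (-0.783) = 3.421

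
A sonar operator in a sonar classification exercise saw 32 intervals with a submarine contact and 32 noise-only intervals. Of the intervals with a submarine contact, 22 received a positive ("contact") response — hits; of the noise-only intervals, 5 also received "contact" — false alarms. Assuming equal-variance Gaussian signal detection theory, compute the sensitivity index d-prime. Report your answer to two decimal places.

d-prime = 1.50

H = 22/32 = 0.6875
FA = 5/32 = 0.1562
z(H) = 0.489
z(FA) = -1.010
d' = z(H) − z(FA) = 0.489 − (-1.010) = 1.499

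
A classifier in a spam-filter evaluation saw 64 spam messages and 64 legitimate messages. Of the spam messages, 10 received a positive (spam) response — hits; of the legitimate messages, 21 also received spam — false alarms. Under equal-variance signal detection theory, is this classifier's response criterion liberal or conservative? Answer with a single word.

z(H) = -1.010, z(FA) = -0.445
c = −½·(z(H) + z(FA)) = 0.7275
c > 0 → conservative criterion (biased toward responding “no”).

conservative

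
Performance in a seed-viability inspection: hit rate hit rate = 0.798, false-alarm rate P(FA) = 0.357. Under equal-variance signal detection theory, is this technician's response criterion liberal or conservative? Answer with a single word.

z(H) = 0.834, z(FA) = -0.366
c = −½·(z(H) + z(FA)) = -0.234
c < 0 → liberal criterion (biased toward responding “yes”).

liberal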